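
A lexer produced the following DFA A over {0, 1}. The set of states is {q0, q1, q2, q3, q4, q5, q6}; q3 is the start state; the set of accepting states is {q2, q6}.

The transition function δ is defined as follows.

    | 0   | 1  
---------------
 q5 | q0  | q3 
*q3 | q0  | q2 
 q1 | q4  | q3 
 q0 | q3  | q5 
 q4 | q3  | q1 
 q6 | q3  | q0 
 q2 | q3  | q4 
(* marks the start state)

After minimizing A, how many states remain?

4

Reachable states from the start: {q0,q1,q2,q3,q4,q5}. Unreachable: {q6} — drop them.
Start with accepting vs non-accepting: {q2} | {q0,q1,q3,q4,q5}.
Split {q0,q1,q3,q4,q5} by δ(·,1) → {q0,q1,q4,q5} and {q3}.
Split {q0,q1,q4,q5} by δ(·,0) → {q0,q4} and {q1,q5}.
Stable partition: {q2} | {q0,q4} | {q3} | {q1,q5} — 4 equivalence classes.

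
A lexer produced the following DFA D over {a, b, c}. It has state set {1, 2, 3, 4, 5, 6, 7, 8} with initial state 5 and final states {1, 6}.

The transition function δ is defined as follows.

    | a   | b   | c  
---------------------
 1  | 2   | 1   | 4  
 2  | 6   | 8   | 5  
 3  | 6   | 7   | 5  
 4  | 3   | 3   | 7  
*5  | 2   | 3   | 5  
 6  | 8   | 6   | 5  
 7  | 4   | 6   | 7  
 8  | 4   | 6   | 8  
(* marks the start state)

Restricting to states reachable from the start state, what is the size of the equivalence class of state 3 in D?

2

First remove the unreachable states {1}; 7 states remain.
P0 = {6} | {2,3,4,5,7,8}.
Refine {2,3,4,5,7,8} on symbol a: members go to different blocks, giving {4,5,7,8} and {2,3}.
On input a, block {4,5,7,8} splits into {4,5} and {7,8}.
On input c, block {4,5} splits into {4} and {5}.
Stable partition: {6} | {4} | {2,3} | {7,8} | {5} — 5 equivalence classes.
State 3 belongs to the block {2,3}, which has 2 states.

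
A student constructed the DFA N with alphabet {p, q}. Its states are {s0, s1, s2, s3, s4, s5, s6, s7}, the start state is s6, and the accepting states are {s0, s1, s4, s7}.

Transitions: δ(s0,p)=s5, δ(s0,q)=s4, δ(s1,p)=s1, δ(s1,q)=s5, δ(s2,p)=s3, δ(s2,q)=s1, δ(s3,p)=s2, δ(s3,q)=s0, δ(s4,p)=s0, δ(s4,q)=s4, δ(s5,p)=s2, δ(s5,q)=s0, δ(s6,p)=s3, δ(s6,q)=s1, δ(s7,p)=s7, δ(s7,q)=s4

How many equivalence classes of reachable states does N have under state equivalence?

First remove the unreachable states {s7}; 7 states remain.
Start with accepting vs non-accepting: {s0,s1,s4} | {s2,s3,s5,s6}.
On input p, block {s0,s1,s4} splits into {s1,s4} and {s0}.
On input p, block {s1,s4} splits into {s1} and {s4}.
Split {s2,s3,s5,s6} by δ(·,q) → {s2,s6} and {s3,s5}.
No further refinement is possible. Final partition (5 blocks): {s1} | {s2,s6} | {s0} | {s4} | {s3,s5}.

5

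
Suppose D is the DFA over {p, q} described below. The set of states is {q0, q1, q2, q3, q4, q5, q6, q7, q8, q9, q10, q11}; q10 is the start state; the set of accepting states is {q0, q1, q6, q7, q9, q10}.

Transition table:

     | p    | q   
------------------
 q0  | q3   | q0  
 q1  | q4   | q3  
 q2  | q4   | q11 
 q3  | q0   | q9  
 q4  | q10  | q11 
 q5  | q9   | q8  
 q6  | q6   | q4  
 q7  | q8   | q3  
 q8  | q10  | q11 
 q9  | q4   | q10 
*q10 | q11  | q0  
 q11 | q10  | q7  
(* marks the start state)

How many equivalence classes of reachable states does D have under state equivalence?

7

Reachable states from the start: {q0,q3,q4,q7,q8,q9,q10,q11}. Unreachable: {q1,q2,q5,q6} — drop them.
Start with accepting vs non-accepting: {q0,q7,q9,q10} | {q3,q4,q8,q11}.
Split {q0,q7,q9,q10} by δ(·,q) → {q0,q9,q10} and {q7}.
Refine {q3,q4,q8,q11} on symbol q: members go to different blocks, giving {q4,q8} and {q3} and {q11}.
Refine {q0,q9,q10} on symbol p: members go to different blocks, giving {q0} and {q9} and {q10}.
Stable partition: {q0} | {q4,q8} | {q7} | {q3} | {q11} | {q9} | {q10} — 7 equivalence classes.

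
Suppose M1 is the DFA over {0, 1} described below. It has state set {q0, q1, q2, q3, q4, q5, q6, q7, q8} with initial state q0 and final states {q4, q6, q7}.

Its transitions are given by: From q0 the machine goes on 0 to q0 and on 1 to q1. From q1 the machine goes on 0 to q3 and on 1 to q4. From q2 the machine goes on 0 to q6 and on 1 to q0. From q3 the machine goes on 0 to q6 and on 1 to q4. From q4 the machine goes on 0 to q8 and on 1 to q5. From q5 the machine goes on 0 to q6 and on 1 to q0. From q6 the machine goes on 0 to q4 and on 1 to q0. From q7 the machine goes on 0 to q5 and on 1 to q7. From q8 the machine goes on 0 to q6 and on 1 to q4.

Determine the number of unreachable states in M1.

Starting at q0 and following transitions, the reachable set is {q0, q1, q3, q4, q5, q6, q8}. That leaves q2, q7 unreachable — 2 in total.

2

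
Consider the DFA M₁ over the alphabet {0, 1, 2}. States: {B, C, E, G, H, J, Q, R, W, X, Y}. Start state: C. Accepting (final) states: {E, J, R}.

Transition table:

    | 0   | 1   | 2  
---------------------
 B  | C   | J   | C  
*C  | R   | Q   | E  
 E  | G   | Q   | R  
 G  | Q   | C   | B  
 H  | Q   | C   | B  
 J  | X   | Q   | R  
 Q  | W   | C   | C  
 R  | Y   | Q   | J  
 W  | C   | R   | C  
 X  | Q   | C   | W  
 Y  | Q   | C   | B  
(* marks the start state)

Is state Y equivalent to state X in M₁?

Reachable states from the start: {B,C,E,G,J,Q,R,W,X,Y}. Unreachable: {H} — drop them.
Initial partition by acceptance: {E,J,R} | {B,C,G,Q,W,X,Y}.
On input 0, block {B,C,G,Q,W,X,Y} splits into {B,G,Q,W,X,Y} and {C}.
Refine {B,G,Q,W,X,Y} on symbol 0: members go to different blocks, giving {G,Q,X,Y} and {B,W}.
Split {G,Q,X,Y} by δ(·,0) → {G,X,Y} and {Q}.
The partition is now stable with 5 blocks: {E,J,R} | {G,X,Y} | {C} | {B,W} | {Q}.
Y and X lie in the same block of the stable partition, so they are equivalent — no string distinguishes them.

Yes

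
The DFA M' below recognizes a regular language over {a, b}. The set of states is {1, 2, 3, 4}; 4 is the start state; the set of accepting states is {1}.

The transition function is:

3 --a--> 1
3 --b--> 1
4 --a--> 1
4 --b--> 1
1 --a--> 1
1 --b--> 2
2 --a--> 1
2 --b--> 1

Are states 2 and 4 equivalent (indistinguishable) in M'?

First remove the unreachable states {3}; 3 states remain.
Start with accepting vs non-accepting: {1} | {2,4}.
The partition is now stable with 2 blocks: {1} | {2,4}.
2 and 4 lie in the same block of the stable partition, so they are equivalent — no string distinguishes them.

Yes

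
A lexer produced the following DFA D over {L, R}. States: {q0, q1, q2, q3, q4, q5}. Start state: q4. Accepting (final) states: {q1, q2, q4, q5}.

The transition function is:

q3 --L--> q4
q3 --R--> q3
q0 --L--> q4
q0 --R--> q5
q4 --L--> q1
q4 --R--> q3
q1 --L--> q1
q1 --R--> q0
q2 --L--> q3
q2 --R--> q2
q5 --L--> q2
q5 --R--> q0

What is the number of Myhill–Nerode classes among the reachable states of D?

6

All states are reachable from the start state.
Initial partition by acceptance: {q1,q2,q4,q5} | {q0,q3}.
Refine {q1,q2,q4,q5} on symbol L: members go to different blocks, giving {q1,q4,q5} and {q2}.
Refine {q1,q4,q5} on symbol L: members go to different blocks, giving {q1,q4} and {q5}.
On input R, block {q0,q3} splits into {q0} and {q3}.
Split {q1,q4} by δ(·,R) → {q1} and {q4}.
Stable partition: {q1} | {q0} | {q2} | {q5} | {q3} | {q4} — 6 equivalence classes.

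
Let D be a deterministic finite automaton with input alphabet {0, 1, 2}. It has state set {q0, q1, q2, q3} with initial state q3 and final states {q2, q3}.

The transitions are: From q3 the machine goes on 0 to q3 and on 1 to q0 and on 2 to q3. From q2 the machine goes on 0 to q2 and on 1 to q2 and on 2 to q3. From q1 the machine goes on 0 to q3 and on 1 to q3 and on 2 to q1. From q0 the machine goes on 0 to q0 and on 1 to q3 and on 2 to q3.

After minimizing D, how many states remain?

2

Reachable states from the start: {q0,q3}. Unreachable: {q1,q2} — drop them.
Start with accepting vs non-accepting: {q3} | {q0}.
Stable partition: {q3} | {q0} — 2 equivalence classes.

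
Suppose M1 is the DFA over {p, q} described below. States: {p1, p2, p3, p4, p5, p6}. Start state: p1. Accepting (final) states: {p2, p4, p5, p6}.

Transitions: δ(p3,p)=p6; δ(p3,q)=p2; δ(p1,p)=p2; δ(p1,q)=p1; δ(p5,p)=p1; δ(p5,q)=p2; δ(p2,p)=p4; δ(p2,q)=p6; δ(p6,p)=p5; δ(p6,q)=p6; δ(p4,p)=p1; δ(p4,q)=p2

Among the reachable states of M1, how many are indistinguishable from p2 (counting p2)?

2

States {p3} cannot be reached from the start state, so discard them.
P0 = {p2,p4,p5,p6} | {p1}.
Split {p2,p4,p5,p6} by δ(·,p) → {p2,p6} and {p4,p5}.
Stable partition: {p2,p6} | {p1} | {p4,p5} — 3 equivalence classes.
The equivalence class containing p2 is {p2,p6}, of size 2.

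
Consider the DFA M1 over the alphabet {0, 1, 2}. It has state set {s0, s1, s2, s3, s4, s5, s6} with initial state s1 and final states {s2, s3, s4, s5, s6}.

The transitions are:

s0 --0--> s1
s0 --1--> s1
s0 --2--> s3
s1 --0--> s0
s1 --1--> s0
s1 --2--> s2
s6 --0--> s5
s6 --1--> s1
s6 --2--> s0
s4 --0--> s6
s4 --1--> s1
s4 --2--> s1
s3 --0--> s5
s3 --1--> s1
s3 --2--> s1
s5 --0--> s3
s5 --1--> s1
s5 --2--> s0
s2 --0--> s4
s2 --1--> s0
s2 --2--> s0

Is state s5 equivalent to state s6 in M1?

Every state is reachable, so we keep all 7.
P0 = {s2,s3,s4,s5,s6} | {s0,s1}.
The partition is now stable with 2 blocks: {s2,s3,s4,s5,s6} | {s0,s1}.
s5 and s6 lie in the same block of the stable partition, so they are equivalent — no string distinguishes them.

Yes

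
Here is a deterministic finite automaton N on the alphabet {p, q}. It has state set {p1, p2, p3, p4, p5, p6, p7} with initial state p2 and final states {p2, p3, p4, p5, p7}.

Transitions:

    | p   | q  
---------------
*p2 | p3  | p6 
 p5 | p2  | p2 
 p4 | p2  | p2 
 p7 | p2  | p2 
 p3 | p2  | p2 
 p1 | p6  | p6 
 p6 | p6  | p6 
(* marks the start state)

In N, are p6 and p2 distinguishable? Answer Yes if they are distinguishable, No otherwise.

First remove the unreachable states {p1,p4,p5,p7}; 3 states remain.
P0 = {p2,p3} | {p6}.
Refine {p2,p3} on symbol q: members go to different blocks, giving {p2} and {p3}.
The partition is now stable with 3 blocks: {p2} | {p6} | {p3}.
p6 and p2 end up in different blocks, so they are distinguishable. For instance, the string 'ε' is accepted from only p2.

Yes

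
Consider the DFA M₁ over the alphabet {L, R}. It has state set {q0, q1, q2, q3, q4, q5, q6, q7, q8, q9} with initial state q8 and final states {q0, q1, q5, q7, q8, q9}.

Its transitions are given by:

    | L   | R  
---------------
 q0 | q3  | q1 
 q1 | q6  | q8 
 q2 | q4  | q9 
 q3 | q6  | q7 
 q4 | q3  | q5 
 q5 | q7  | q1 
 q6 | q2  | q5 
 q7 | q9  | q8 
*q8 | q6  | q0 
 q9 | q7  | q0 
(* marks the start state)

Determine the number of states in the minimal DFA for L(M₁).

3

All states are reachable from the start state.
Initial partition by acceptance: {q0,q1,q5,q7,q8,q9} | {q2,q3,q4,q6}.
Split {q0,q1,q5,q7,q8,q9} by δ(·,L) → {q0,q1,q8} and {q5,q7,q9}.
Stable partition: {q0,q1,q8} | {q2,q3,q4,q6} | {q5,q7,q9} — 3 equivalence classes.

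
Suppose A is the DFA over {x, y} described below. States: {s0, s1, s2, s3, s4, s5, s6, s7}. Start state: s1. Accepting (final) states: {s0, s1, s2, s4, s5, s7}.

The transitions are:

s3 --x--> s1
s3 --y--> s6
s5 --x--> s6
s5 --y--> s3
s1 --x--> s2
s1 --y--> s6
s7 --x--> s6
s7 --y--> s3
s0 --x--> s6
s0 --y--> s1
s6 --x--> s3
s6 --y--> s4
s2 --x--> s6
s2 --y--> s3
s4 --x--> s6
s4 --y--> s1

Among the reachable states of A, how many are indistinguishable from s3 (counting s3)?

1

Reachable states from the start: {s1,s2,s3,s4,s6}. Unreachable: {s0,s5,s7} — drop them.
P0 = {s1,s2,s4} | {s3,s6}.
Refine {s1,s2,s4} on symbol x: members go to different blocks, giving {s2,s4} and {s1}.
On input y, block {s2,s4} splits into {s2} and {s4}.
Split {s3,s6} by δ(·,x) → {s3} and {s6}.
Stable partition: {s2} | {s3} | {s1} | {s4} | {s6} — 5 equivalence classes.
The equivalence class containing s3 is {s3}, of size 1.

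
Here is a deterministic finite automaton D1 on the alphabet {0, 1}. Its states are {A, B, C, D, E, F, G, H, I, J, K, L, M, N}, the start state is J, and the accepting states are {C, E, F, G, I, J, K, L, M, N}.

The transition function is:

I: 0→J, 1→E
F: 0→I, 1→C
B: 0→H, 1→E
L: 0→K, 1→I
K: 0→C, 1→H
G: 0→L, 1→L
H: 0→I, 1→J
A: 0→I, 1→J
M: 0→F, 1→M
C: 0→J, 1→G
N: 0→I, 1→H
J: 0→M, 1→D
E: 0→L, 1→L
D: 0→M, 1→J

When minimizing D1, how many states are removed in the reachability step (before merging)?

Starting at J and following transitions, the reachable set is {C, D, E, F, G, H, I, J, K, L, M}. That leaves A, B, N unreachable — 3 in total.

3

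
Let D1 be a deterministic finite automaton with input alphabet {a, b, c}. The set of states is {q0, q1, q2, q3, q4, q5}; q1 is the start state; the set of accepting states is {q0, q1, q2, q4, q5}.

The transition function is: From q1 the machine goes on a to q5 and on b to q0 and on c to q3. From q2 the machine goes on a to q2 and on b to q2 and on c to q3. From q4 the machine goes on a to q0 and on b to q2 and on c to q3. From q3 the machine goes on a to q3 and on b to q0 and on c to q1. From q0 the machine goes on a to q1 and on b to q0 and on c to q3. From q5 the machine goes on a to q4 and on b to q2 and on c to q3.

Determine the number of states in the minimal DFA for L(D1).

2

All states are reachable from the start state.
P0 = {q0,q1,q2,q4,q5} | {q3}.
No further refinement is possible. Final partition (2 blocks): {q0,q1,q2,q4,q5} | {q3}.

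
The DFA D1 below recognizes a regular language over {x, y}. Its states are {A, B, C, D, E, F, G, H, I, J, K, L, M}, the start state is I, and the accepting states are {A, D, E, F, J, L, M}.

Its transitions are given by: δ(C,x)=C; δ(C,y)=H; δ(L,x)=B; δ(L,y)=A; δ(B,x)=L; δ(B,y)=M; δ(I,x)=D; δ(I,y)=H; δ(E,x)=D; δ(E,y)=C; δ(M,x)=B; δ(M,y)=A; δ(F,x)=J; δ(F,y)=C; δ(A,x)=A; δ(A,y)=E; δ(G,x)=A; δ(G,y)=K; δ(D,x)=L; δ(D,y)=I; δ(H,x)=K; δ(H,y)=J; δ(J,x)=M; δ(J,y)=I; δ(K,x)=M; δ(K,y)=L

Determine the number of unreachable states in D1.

Starting at I and following transitions, the reachable set is {A, B, C, D, E, H, I, J, K, L, M}. That leaves F, G unreachable — 2 in total.

2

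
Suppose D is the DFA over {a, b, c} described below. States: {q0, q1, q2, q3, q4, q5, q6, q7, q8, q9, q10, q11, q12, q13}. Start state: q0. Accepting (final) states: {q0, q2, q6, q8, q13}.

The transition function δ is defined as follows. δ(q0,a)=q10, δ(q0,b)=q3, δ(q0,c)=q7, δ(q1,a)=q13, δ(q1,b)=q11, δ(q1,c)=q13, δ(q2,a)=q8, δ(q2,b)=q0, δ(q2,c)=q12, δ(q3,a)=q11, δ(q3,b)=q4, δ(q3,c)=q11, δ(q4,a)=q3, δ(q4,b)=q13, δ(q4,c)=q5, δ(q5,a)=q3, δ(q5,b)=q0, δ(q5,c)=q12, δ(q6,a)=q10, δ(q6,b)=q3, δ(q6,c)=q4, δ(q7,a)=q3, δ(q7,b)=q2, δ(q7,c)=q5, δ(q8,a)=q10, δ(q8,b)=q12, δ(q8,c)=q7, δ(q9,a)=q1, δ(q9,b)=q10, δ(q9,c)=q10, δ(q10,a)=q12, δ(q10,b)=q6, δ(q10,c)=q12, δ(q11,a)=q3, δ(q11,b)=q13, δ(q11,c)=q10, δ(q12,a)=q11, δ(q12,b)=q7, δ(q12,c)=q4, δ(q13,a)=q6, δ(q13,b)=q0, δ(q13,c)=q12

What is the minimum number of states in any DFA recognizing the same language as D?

Reachable states from the start: {q0,q2,q3,q4,q5,q6,q7,q8,q10,q11,q12,q13}. Unreachable: {q1,q9} — drop them.
Initial partition by acceptance: {q0,q2,q6,q8,q13} | {q3,q4,q5,q7,q10,q11,q12}.
On input a, block {q0,q2,q6,q8,q13} splits into {q0,q6,q8} and {q2,q13}.
On input b, block {q3,q4,q5,q7,q10,q11,q12} splits into {q4,q7,q11} and {q3,q12} and {q5,q10}.
Stable partition: {q0,q6,q8} | {q4,q7,q11} | {q2,q13} | {q3,q12} | {q5,q10} — 5 equivalence classes.

5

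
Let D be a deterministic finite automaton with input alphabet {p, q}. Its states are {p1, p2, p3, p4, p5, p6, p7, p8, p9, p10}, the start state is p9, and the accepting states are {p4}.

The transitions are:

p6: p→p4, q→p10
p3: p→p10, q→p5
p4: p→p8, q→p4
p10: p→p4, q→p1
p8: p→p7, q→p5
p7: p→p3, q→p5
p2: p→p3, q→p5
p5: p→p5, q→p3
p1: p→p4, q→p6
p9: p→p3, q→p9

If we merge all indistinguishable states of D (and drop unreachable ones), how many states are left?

7

Reachable states from the start: {p1,p3,p4,p5,p6,p7,p8,p9,p10}. Unreachable: {p2} — drop them.
Initial partition by acceptance: {p4} | {p1,p3,p5,p6,p7,p8,p9,p10}.
Split {p1,p3,p5,p6,p7,p8,p9,p10} by δ(·,p) → {p3,p5,p7,p8,p9} and {p1,p6,p10}.
Refine {p3,p5,p7,p8,p9} on symbol p: members go to different blocks, giving {p5,p7,p8,p9} and {p3}.
Split {p5,p7,p8,p9} by δ(·,p) → {p5,p8} and {p7,p9}.
Refine {p5,p8} on symbol p: members go to different blocks, giving {p5} and {p8}.
Refine {p7,p9} on symbol q: members go to different blocks, giving {p7} and {p9}.
The partition is now stable with 7 blocks: {p4} | {p5} | {p1,p6,p10} | {p3} | {p7} | {p8} | {p9}.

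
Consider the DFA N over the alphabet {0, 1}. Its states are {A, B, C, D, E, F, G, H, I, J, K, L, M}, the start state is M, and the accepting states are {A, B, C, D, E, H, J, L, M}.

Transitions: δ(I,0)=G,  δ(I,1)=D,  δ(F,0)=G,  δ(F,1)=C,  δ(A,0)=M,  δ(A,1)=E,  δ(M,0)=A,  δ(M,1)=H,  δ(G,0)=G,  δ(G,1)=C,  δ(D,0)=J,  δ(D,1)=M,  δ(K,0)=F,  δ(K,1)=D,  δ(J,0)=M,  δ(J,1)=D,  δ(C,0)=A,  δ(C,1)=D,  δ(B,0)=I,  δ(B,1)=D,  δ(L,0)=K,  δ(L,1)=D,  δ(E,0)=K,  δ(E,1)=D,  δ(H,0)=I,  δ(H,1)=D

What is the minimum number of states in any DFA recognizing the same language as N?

6

Reachable states from the start: {A,C,D,E,F,G,H,I,J,K,M}. Unreachable: {B,L} — drop them.
P0 = {A,C,D,E,H,J,M} | {F,G,I,K}.
Split {A,C,D,E,H,J,M} by δ(·,0) → {A,C,D,J,M} and {E,H}.
On input 1, block {A,C,D,J,M} splits into {C,D,J} and {A,M}.
Split {C,D,J} by δ(·,0) → {C,J} and {D}.
Split {F,G,I,K} by δ(·,1) → {F,G} and {I,K}.
Stable partition: {C,J} | {F,G} | {E,H} | {A,M} | {D} | {I,K} — 6 equivalence classes.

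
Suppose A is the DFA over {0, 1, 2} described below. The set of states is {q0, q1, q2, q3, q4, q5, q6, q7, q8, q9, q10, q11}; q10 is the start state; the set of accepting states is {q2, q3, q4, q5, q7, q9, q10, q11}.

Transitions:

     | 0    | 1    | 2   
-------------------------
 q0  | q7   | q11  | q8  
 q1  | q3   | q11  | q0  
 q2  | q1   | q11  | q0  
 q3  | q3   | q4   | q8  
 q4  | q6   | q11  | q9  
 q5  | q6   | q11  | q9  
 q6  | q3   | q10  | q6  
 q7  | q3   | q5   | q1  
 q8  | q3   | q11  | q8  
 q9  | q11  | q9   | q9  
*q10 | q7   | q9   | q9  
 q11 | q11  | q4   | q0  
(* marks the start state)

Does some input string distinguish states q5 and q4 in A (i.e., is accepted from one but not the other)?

States {q2} cannot be reached from the start state, so discard them.
Initial partition by acceptance: {q3,q4,q5,q7,q9,q10,q11} | {q0,q1,q6,q8}.
Refine {q3,q4,q5,q7,q9,q10,q11} on symbol 0: members go to different blocks, giving {q3,q7,q9,q10,q11} and {q4,q5}.
On input 1, block {q3,q7,q9,q10,q11} splits into {q3,q7,q11} and {q9,q10}.
Refine {q0,q1,q6,q8} on symbol 1: members go to different blocks, giving {q0,q1,q8} and {q6}.
The partition is now stable with 5 blocks: {q3,q7,q11} | {q0,q1,q8} | {q4,q5} | {q9,q10} | {q6}.
q5 and q4 lie in the same block of the stable partition, so they are equivalent — no string distinguishes them.

No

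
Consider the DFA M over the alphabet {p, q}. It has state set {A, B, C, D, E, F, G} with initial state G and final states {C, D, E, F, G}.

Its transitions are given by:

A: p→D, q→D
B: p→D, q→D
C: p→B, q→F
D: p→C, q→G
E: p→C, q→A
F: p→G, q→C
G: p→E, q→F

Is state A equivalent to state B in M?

Yes

Every state is reachable, so we keep all 7.
Start with accepting vs non-accepting: {C,D,E,F,G} | {A,B}.
On input p, block {C,D,E,F,G} splits into {D,E,F,G} and {C}.
Split {D,E,F,G} by δ(·,p) → {D,E} and {F,G}.
Split {D,E} by δ(·,q) → {D} and {E}.
Refine {F,G} on symbol p: members go to different blocks, giving {F} and {G}.
The partition is now stable with 6 blocks: {D} | {A,B} | {C} | {F} | {E} | {G}.
A and B lie in the same block of the stable partition, so they are equivalent — no string distinguishes them.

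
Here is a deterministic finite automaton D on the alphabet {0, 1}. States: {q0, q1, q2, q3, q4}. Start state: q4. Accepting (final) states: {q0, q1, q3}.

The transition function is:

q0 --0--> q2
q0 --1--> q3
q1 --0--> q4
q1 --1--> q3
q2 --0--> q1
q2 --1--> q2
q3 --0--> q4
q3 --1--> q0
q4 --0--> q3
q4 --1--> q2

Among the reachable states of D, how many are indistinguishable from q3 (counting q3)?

All states are reachable from the start state.
P0 = {q0,q1,q3} | {q2,q4}.
Stable partition: {q0,q1,q3} | {q2,q4} — 2 equivalence classes.
State q3 belongs to the block {q0,q1,q3}, which has 3 states.

3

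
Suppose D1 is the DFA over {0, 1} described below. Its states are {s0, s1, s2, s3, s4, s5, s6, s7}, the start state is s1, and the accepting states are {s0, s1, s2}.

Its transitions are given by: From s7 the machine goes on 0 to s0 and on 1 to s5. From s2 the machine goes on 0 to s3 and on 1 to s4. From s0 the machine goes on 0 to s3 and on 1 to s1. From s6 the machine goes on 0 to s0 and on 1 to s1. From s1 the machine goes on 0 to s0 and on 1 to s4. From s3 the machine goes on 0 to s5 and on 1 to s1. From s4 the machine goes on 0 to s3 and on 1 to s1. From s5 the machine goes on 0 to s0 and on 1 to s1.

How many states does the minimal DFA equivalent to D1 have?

5

States {s2,s6,s7} cannot be reached from the start state, so discard them.
P0 = {s0,s1} | {s3,s4,s5}.
On input 0, block {s0,s1} splits into {s0} and {s1}.
Refine {s3,s4,s5} on symbol 0: members go to different blocks, giving {s3,s4} and {s5}.
Split {s3,s4} by δ(·,0) → {s3} and {s4}.
Stable partition: {s0} | {s3} | {s1} | {s5} | {s4} — 5 equivalence classes.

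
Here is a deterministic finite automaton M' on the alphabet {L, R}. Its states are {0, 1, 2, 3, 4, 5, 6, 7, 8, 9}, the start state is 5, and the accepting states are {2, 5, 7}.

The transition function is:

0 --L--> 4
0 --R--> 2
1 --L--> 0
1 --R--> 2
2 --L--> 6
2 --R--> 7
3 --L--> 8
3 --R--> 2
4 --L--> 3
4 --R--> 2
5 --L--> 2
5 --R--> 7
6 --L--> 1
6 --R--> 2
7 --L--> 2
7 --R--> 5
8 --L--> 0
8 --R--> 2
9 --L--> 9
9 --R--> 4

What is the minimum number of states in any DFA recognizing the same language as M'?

First remove the unreachable states {9}; 9 states remain.
P0 = {2,5,7} | {0,1,3,4,6,8}.
On input L, block {2,5,7} splits into {5,7} and {2}.
Stable partition: {5,7} | {0,1,3,4,6,8} | {2} — 3 equivalence classes.

3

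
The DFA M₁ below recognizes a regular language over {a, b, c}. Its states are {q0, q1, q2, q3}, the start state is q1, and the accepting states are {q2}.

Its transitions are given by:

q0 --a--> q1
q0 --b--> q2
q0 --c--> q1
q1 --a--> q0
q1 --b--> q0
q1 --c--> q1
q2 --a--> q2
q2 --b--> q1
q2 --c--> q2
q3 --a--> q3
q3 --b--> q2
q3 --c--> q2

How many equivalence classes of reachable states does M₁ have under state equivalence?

First remove the unreachable states {q3}; 3 states remain.
Start with accepting vs non-accepting: {q2} | {q0,q1}.
Split {q0,q1} by δ(·,b) → {q0} and {q1}.
No further refinement is possible. Final partition (3 blocks): {q2} | {q0} | {q1}.

3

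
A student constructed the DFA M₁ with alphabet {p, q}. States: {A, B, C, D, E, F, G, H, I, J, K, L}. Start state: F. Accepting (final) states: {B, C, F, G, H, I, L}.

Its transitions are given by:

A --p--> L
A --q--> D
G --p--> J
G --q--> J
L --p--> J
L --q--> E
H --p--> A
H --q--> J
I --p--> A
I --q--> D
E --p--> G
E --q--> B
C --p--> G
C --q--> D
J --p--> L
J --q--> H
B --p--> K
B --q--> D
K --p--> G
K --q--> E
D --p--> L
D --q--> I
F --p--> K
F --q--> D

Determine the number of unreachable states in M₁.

Starting at F and following transitions, the reachable set is {A, B, D, E, F, G, H, I, J, K, L}. That leaves C unreachable — 1 in total.

1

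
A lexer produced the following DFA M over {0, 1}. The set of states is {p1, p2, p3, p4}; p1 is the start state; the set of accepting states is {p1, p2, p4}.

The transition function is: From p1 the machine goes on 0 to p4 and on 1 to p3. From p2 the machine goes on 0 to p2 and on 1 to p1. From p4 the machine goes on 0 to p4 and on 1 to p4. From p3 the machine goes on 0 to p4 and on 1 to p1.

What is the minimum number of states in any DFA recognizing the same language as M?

3

First remove the unreachable states {p2}; 3 states remain.
Start with accepting vs non-accepting: {p1,p4} | {p3}.
Split {p1,p4} by δ(·,1) → {p1} and {p4}.
Stable partition: {p1} | {p3} | {p4} — 3 equivalence classes.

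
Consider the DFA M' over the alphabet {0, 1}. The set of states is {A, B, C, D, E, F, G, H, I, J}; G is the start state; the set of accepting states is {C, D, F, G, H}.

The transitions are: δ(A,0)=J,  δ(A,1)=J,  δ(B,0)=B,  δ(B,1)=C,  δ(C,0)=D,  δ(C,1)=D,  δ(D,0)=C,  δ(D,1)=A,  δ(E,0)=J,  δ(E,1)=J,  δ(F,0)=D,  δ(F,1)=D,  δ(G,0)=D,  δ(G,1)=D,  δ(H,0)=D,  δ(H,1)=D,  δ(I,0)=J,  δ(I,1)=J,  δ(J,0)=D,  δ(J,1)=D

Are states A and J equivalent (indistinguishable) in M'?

States {B,E,F,H,I} cannot be reached from the start state, so discard them.
Initial partition by acceptance: {C,D,G} | {A,J}.
On input 1, block {C,D,G} splits into {C,G} and {D}.
On input 0, block {A,J} splits into {A} and {J}.
No further refinement is possible. Final partition (4 blocks): {C,G} | {A} | {D} | {J}.
A and J end up in different blocks, so they are distinguishable. For instance, the string '0' is accepted from only J.

No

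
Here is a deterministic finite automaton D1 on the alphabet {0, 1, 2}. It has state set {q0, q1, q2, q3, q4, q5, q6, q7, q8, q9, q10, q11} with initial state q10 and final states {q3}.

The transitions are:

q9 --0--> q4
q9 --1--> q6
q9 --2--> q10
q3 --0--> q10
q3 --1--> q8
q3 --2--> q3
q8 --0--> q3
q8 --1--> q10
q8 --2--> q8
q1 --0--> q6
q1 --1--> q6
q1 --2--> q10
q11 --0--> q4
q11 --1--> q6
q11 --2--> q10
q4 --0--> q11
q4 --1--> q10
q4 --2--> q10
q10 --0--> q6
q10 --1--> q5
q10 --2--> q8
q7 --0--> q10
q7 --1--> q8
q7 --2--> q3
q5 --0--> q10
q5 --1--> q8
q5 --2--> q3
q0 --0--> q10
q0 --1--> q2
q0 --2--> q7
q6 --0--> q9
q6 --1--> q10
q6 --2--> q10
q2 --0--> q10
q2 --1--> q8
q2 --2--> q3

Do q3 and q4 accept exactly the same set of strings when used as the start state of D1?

Reachable states from the start: {q3,q4,q5,q6,q8,q9,q10,q11}. Unreachable: {q0,q1,q2,q7} — drop them.
Start with accepting vs non-accepting: {q3} | {q4,q5,q6,q8,q9,q10,q11}.
Split {q4,q5,q6,q8,q9,q10,q11} by δ(·,0) → {q4,q5,q6,q9,q10,q11} and {q8}.
On input 1, block {q4,q5,q6,q9,q10,q11} splits into {q4,q6,q9,q10,q11} and {q5}.
On input 1, block {q4,q6,q9,q10,q11} splits into {q4,q6,q9,q11} and {q10}.
Split {q4,q6,q9,q11} by δ(·,1) → {q4,q6} and {q9,q11}.
No further refinement is possible. Final partition (6 blocks): {q3} | {q4,q6} | {q8} | {q5} | {q10} | {q9,q11}.
q3 and q4 end up in different blocks, so they are distinguishable. For instance, the string 'ε' is accepted from only q3.

No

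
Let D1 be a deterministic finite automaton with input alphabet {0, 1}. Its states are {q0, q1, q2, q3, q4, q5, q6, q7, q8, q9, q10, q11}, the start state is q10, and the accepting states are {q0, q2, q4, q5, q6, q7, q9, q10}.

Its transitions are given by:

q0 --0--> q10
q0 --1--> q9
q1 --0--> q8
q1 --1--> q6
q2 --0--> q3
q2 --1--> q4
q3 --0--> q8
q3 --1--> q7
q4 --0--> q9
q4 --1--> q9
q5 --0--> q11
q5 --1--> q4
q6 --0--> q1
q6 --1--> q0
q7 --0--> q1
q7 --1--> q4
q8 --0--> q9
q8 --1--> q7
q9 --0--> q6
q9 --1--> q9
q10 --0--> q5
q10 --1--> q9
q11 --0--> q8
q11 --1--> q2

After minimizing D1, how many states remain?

Every state is reachable, so we keep all 12.
P0 = {q0,q2,q4,q5,q6,q7,q9,q10} | {q1,q3,q8,q11}.
Refine {q0,q2,q4,q5,q6,q7,q9,q10} on symbol 0: members go to different blocks, giving {q0,q4,q9,q10} and {q2,q5,q6,q7}.
Split {q0,q4,q9,q10} by δ(·,0) → {q0,q4} and {q9,q10}.
On input 0, block {q1,q3,q8,q11} splits into {q1,q3,q11} and {q8}.
Stable partition: {q0,q4} | {q1,q3,q11} | {q2,q5,q6,q7} | {q9,q10} | {q8} — 5 equivalence classes.

5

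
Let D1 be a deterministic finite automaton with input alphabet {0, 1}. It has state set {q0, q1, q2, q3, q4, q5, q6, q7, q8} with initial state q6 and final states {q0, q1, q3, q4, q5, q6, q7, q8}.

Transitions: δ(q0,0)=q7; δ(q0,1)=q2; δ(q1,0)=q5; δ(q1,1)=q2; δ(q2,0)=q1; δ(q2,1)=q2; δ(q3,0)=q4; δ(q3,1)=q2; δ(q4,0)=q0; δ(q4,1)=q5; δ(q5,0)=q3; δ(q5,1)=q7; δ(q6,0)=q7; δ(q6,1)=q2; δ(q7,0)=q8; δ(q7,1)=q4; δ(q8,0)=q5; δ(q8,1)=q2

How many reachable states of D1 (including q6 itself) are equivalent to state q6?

5

Start with accepting vs non-accepting: {q0,q1,q3,q4,q5,q6,q7,q8} | {q2}.
On input 1, block {q0,q1,q3,q4,q5,q6,q7,q8} splits into {q0,q1,q3,q6,q8} and {q4,q5,q7}.
Stable partition: {q0,q1,q3,q6,q8} | {q2} | {q4,q5,q7} — 3 equivalence classes.
State q6 belongs to the block {q0,q1,q3,q6,q8}, which has 5 states.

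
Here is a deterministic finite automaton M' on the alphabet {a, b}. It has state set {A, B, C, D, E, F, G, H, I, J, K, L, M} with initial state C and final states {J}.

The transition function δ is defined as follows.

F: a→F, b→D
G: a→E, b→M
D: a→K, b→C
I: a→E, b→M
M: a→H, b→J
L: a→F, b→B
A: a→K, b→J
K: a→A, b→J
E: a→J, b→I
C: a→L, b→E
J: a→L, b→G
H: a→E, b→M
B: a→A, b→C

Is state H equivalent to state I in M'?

Yes

Initial partition by acceptance: {J} | {A,B,C,D,E,F,G,H,I,K,L,M}.
Split {A,B,C,D,E,F,G,H,I,K,L,M} by δ(·,a) → {A,B,C,D,F,G,H,I,K,L,M} and {E}.
Refine {A,B,C,D,F,G,H,I,K,L,M} on symbol a: members go to different blocks, giving {A,B,C,D,F,K,L,M} and {G,H,I}.
On input a, block {A,B,C,D,F,K,L,M} splits into {A,B,C,D,F,K,L} and {M}.
Refine {A,B,C,D,F,K,L} on symbol b: members go to different blocks, giving {B,D,F,L} and {A,K} and {C}.
Split {B,D,F,L} by δ(·,a) → {B,D} and {F,L}.
Stable partition: {J} | {B,D} | {E} | {G,H,I} | {M} | {A,K} | {C} | {F,L} — 8 equivalence classes.
H and I lie in the same block of the stable partition, so they are equivalent — no string distinguishes them.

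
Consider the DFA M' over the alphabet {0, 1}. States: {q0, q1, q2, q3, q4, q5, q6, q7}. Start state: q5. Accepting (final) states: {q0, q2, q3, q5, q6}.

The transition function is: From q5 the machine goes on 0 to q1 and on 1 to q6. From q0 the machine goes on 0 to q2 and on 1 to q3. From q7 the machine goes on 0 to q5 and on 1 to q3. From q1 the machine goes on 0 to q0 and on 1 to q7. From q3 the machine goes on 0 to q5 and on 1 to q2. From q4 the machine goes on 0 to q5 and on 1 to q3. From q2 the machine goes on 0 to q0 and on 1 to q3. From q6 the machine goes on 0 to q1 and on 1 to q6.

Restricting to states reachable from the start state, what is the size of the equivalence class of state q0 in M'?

First remove the unreachable states {q4}; 7 states remain.
Initial partition by acceptance: {q0,q2,q3,q5,q6} | {q1,q7}.
On input 0, block {q0,q2,q3,q5,q6} splits into {q0,q2,q3} and {q5,q6}.
Split {q0,q2,q3} by δ(·,0) → {q0,q2} and {q3}.
Refine {q1,q7} on symbol 0: members go to different blocks, giving {q1} and {q7}.
No further refinement is possible. Final partition (5 blocks): {q0,q2} | {q1} | {q5,q6} | {q3} | {q7}.
The equivalence class containing q0 is {q0,q2}, of size 2.

2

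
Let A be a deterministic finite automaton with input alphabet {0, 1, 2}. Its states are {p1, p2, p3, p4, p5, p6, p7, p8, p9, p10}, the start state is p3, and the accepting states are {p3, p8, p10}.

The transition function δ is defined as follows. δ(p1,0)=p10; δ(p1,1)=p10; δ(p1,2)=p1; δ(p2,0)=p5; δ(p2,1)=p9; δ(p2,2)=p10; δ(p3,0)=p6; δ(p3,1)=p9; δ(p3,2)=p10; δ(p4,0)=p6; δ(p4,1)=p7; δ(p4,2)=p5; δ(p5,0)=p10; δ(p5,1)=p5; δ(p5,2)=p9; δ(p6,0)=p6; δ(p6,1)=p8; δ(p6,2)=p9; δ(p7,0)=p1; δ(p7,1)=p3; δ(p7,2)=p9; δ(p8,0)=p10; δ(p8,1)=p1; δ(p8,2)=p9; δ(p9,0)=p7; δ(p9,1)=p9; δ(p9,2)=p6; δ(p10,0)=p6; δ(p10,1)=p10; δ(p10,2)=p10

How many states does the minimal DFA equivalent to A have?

7

Reachable states from the start: {p1,p3,p6,p7,p8,p9,p10}. Unreachable: {p2,p4,p5} — drop them.
Initial partition by acceptance: {p3,p8,p10} | {p1,p6,p7,p9}.
On input 0, block {p3,p8,p10} splits into {p3,p10} and {p8}.
Refine {p3,p10} on symbol 1: members go to different blocks, giving {p3} and {p10}.
On input 0, block {p1,p6,p7,p9} splits into {p6,p7,p9} and {p1}.
On input 0, block {p6,p7,p9} splits into {p6,p9} and {p7}.
Refine {p6,p9} on symbol 0: members go to different blocks, giving {p6} and {p9}.
Stable partition: {p3} | {p6} | {p8} | {p10} | {p1} | {p7} | {p9} — 7 equivalence classes.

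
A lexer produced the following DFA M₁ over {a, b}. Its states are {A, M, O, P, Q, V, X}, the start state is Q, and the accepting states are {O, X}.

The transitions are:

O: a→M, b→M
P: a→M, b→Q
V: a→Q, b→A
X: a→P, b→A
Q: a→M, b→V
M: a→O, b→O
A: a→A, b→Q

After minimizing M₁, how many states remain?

First remove the unreachable states {P,X}; 5 states remain.
Initial partition by acceptance: {O} | {A,M,Q,V}.
On input a, block {A,M,Q,V} splits into {A,Q,V} and {M}.
On input a, block {A,Q,V} splits into {A,V} and {Q}.
Split {A,V} by δ(·,a) → {A} and {V}.
The partition is now stable with 5 blocks: {O} | {A} | {M} | {Q} | {V}.

5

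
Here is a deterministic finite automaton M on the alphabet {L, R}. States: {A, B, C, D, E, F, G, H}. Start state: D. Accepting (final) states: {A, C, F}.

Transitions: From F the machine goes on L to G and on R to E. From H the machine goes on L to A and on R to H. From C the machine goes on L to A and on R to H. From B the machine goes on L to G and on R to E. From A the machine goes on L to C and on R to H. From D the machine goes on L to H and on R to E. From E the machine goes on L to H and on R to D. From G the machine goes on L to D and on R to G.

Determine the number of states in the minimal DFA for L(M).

States {B,F,G} cannot be reached from the start state, so discard them.
P0 = {A,C} | {D,E,H}.
Split {D,E,H} by δ(·,L) → {D,E} and {H}.
Stable partition: {A,C} | {D,E} | {H} — 3 equivalence classes.

3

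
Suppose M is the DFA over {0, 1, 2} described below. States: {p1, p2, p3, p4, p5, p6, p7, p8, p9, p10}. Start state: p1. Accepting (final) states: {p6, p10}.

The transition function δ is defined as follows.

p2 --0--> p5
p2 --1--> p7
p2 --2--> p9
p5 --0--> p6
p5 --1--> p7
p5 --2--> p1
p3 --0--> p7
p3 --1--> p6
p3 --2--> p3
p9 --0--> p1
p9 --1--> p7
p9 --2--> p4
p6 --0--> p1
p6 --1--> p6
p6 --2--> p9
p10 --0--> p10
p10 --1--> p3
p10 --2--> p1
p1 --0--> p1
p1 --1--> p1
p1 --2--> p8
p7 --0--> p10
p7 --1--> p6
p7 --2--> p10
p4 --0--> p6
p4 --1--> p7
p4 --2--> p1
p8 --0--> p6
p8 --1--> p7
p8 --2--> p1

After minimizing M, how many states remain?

7

States {p2,p5} cannot be reached from the start state, so discard them.
P0 = {p6,p10} | {p1,p3,p4,p7,p8,p9}.
On input 0, block {p6,p10} splits into {p6} and {p10}.
Refine {p1,p3,p4,p7,p8,p9} on symbol 0: members go to different blocks, giving {p1,p3,p9} and {p4,p8} and {p7}.
Split {p1,p3,p9} by δ(·,0) → {p1,p9} and {p3}.
Refine {p1,p9} on symbol 1: members go to different blocks, giving {p1} and {p9}.
The partition is now stable with 7 blocks: {p6} | {p1} | {p10} | {p4,p8} | {p7} | {p3} | {p9}.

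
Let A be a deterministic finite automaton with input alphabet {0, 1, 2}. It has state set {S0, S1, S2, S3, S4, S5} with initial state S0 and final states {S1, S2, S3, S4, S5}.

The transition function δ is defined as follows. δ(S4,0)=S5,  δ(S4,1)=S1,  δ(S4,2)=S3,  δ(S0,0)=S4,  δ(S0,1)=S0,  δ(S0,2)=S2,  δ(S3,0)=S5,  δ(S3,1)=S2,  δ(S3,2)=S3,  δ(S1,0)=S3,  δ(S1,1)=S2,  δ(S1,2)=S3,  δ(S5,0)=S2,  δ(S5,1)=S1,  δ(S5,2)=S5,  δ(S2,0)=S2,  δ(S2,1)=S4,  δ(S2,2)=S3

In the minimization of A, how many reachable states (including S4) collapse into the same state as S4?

5

All states are reachable from the start state.
Start with accepting vs non-accepting: {S1,S2,S3,S4,S5} | {S0}.
No further refinement is possible. Final partition (2 blocks): {S1,S2,S3,S4,S5} | {S0}.
The equivalence class containing S4 is {S1,S2,S3,S4,S5}, of size 5.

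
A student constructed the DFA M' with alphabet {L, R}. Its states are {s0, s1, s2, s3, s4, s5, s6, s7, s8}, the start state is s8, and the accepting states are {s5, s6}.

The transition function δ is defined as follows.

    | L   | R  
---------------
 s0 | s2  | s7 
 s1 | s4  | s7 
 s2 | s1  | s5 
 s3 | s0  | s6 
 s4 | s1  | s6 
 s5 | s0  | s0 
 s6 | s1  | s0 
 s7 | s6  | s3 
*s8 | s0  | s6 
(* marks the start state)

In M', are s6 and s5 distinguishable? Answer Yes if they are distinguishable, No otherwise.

Start with accepting vs non-accepting: {s5,s6} | {s0,s1,s2,s3,s4,s7,s8}.
Refine {s0,s1,s2,s3,s4,s7,s8} on symbol L: members go to different blocks, giving {s0,s1,s2,s3,s4,s8} and {s7}.
On input R, block {s0,s1,s2,s3,s4,s8} splits into {s2,s3,s4,s8} and {s0,s1}.
Stable partition: {s5,s6} | {s2,s3,s4,s8} | {s7} | {s0,s1} — 4 equivalence classes.
s6 and s5 lie in the same block of the stable partition, so they are equivalent — no string distinguishes them.

No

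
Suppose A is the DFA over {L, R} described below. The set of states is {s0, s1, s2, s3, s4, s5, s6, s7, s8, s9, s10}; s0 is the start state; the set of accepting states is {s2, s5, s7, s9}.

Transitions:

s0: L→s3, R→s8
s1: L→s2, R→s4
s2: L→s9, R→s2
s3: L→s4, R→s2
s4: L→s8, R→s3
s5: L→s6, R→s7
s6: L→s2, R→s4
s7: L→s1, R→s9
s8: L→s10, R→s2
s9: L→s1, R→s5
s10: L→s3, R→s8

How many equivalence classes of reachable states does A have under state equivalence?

5

Every state is reachable, so we keep all 11.
Start with accepting vs non-accepting: {s2,s5,s7,s9} | {s0,s1,s3,s4,s6,s8,s10}.
Split {s2,s5,s7,s9} by δ(·,L) → {s5,s7,s9} and {s2}.
On input L, block {s0,s1,s3,s4,s6,s8,s10} splits into {s0,s3,s4,s8,s10} and {s1,s6}.
Split {s0,s3,s4,s8,s10} by δ(·,R) → {s0,s4,s10} and {s3,s8}.
The partition is now stable with 5 blocks: {s5,s7,s9} | {s0,s4,s10} | {s2} | {s1,s6} | {s3,s8}.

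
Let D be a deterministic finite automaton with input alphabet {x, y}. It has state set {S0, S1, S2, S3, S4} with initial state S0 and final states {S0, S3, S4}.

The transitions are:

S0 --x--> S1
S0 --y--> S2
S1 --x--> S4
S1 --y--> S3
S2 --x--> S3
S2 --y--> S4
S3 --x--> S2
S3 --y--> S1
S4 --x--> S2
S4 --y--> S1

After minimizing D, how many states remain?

P0 = {S0,S3,S4} | {S1,S2}.
No further refinement is possible. Final partition (2 blocks): {S0,S3,S4} | {S1,S2}.

2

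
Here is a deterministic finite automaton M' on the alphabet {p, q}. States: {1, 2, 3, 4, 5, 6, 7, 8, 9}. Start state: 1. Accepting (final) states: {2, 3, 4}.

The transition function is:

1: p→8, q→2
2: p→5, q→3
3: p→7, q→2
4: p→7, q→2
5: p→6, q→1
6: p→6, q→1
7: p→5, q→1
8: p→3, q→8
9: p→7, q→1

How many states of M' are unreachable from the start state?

2

No path from 1 leads to 4, 9; the other 7 states are all reachable.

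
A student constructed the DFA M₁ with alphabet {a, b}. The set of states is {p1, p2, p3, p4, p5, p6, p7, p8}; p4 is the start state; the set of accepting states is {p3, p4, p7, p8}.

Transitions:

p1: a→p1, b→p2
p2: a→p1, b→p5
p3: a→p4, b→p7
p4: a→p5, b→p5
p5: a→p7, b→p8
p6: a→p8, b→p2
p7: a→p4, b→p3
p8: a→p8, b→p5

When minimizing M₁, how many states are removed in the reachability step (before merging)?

3

BFS from p4 reaches {p3, p4, p5, p7, p8}; the 3 state(s) p1, p2, p6 are never visited.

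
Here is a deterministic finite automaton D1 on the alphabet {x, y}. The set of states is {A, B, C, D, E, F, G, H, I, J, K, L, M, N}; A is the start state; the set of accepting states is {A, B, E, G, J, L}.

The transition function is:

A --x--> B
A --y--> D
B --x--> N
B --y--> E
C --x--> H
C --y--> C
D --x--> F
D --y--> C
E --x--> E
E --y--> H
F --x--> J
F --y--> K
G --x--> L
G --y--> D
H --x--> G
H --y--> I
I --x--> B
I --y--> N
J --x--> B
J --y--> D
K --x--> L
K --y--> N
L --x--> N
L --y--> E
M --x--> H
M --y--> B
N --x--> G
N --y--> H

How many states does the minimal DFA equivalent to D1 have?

7

Reachable states from the start: {A,B,C,D,E,F,G,H,I,J,K,L,N}. Unreachable: {M} — drop them.
Initial partition by acceptance: {A,B,E,G,J,L} | {C,D,F,H,I,K,N}.
Refine {A,B,E,G,J,L} on symbol x: members go to different blocks, giving {A,E,G,J} and {B,L}.
Refine {A,E,G,J} on symbol x: members go to different blocks, giving {A,G,J} and {E}.
On input x, block {C,D,F,H,I,K,N} splits into {F,H,N} and {C,D} and {I,K}.
Refine {F,H,N} on symbol y: members go to different blocks, giving {F,H} and {N}.
No further refinement is possible. Final partition (7 blocks): {A,G,J} | {F,H} | {B,L} | {E} | {C,D} | {I,K} | {N}.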